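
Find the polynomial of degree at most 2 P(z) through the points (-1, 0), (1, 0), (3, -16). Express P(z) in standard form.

Build the Lagrange basis polynomials:
L_0(z) = (z - 1)(z - 3) / [8] = (1/8)z^2 - (1/2)z + 3/8
L_1(z) = (z + 1)(z - 3) / [-4] = -(1/4)z^2 + (1/2)z + 3/4
L_2(z) = (z + 1)(z - 1) / [8] = (1/8)z^2 - 1/8
P(z) = 0·L_0 + 0·L_1 + (-16)·L_2
  0·L_0(z) = 0
  0·L_1(z) = 0
  (-16)·L_2(z) = -2z^2 + 2
Adding term by term: -2z^2 + 2

P(z) = -2z^2 + 2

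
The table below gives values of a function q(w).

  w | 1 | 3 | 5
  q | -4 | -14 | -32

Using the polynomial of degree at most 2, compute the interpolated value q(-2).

-4

Evaluate each Lagrange basis at w = -2:
L_0(-2) = (-5)·(-7)/[(-2)·(-4)] = 35/8
L_1(-2) = (-3)·(-7)/[(2)·(-2)] = -21/4
L_2(-2) = (-3)·(-5)/[(4)·(2)] = 15/8
Sum: (-4)·(35/8) + (-14)·(-21/4) + (-32)·(15/8) = -4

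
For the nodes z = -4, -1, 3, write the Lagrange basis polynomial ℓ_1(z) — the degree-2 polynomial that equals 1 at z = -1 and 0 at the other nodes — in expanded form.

ℓ_1(z) = -(1/12)z^2 - (1/12)z + 1

ℓ_1(z) = (z + 4)(z - 3) / [(3)·(-4)]
       = (z^2 + z - 12) / (-12)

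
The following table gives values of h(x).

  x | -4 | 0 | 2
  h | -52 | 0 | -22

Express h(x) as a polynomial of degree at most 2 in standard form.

h(x) = -4x^2 - 3x

Newton's divided differences:
h[-4,0] = (0 - (-52)) / (0 - (-4)) = 13
h[0,2] = (-22 - 0) / (2 - 0) = -11
h[-4,0,2] = (-11 - 13) / (2 - (-4)) = -4
h(x) = -52 + 13·(x + 4) + (-4)·(x + 4)x
Expanding: h(x) = -4x^2 - 3x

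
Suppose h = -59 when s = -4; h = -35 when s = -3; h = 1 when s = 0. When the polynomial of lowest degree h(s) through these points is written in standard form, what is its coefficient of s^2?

-3

L_0(s) = (s + 3)s / [4] = (1/4)s^2 + (3/4)s
L_1(s) = (s + 4)s / [-3] = -(1/3)s^2 - (4/3)s
L_2(s) = (s + 4)(s + 3) / [12] = (1/12)s^2 + (7/12)s + 1
h(s) = (-59)·L_0 + (-35)·L_1 + 1·L_2
Only the coefficient of s^2 is needed; take it from each L_i and combine:
(-59)·(1/4) + (-35)·(-1/3) + 1·(1/12) = -3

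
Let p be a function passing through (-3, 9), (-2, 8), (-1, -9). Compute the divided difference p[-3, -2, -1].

p[-3,-2] = (8 - 9) / (-2 - (-3)) = -1
p[-2,-1] = (-9 - 8) / (-1 - (-2)) = -17
p[-3,-2,-1] = (-17 - (-1)) / (-1 - (-3)) = -8

-8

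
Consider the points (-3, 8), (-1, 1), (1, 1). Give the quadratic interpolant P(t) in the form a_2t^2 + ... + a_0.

Newton's divided differences:
P[-3,-1] = (1 - 8) / (-1 - (-3)) = -7/2
P[-1,1] = (1 - 1) / (1 - (-1)) = 0
P[-3,-1,1] = (0 - (-7/2)) / (1 - (-3)) = 7/8
P(t) = 8 + (-7/2)·(t + 3) + (7/8)·(t + 3)(t + 1)
Expanding: P(t) = (7/8)t^2 + 1/8

P(t) = (7/8)t^2 + 1/8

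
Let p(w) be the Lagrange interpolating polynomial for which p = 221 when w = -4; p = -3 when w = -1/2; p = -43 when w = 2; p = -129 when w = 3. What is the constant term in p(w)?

-3

L_0(w) = (w + 1/2)(w - 2)(w - 3) / [-147] = -(1/147)w^3 + (3/98)w^2 - (1/42)w - 1/49
L_1(w) = (w + 4)(w - 2)(w - 3) / [245/8] = (8/245)w^3 - (8/245)w^2 - (16/35)w + 192/245
L_2(w) = (w + 4)(w + 1/2)(w - 3) / [-15] = -(1/15)w^3 - (1/10)w^2 + (23/30)w + 2/5
L_3(w) = (w + 4)(w + 1/2)(w - 2) / [49/2] = (2/49)w^3 + (5/49)w^2 - (2/7)w - 8/49
p(w) = 221·L_0 + (-3)·L_1 + (-43)·L_2 + (-129)·L_3
Only the constant term is needed; take it from each L_i and combine:
221·(-1/49) + (-3)·(192/245) + (-43)·(2/5) + (-129)·(-8/49) = -3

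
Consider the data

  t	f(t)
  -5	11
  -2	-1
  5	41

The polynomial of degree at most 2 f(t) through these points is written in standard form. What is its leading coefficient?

1

The leading coefficient equals the top divided difference f[-5,-2,5].
f[-5,-2] = (-1 - 11) / (-2 - (-5)) = -4
f[-2,5] = (41 - (-1)) / (5 - (-2)) = 6
f[-5,-2,5] = (6 - (-4)) / (5 - (-5)) = 1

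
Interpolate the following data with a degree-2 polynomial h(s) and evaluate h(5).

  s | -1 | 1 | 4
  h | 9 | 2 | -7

Evaluate each Lagrange basis at s = 5:
L_0(5) = (4)·(1)/[(-2)·(-5)] = 2/5
L_1(5) = (6)·(1)/[(2)·(-3)] = -1
L_2(5) = (6)·(4)/[(5)·(3)] = 8/5
Sum: 9·(2/5) + 2·(-1) + (-7)·(8/5) = -48/5

-48/5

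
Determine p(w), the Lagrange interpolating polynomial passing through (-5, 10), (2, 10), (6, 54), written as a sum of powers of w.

p(w) = w^2 + 3w

Build the Lagrange basis polynomials:
L_0(w) = (w - 2)(w - 6) / [77] = (1/77)w^2 - (8/77)w + 12/77
L_1(w) = (w + 5)(w - 6) / [-28] = -(1/28)w^2 + (1/28)w + 15/14
L_2(w) = (w + 5)(w - 2) / [44] = (1/44)w^2 + (3/44)w - 5/22
p(w) = 10·L_0 + 10·L_1 + 54·L_2
  10·L_0(w) = (10/77)w^2 - (80/77)w + 120/77
  10·L_1(w) = -(5/14)w^2 + (5/14)w + 75/7
  54·L_2(w) = (27/22)w^2 + (81/22)w - 135/11
Adding term by term: w^2 + 3w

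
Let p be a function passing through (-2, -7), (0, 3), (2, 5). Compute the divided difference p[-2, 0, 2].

p[-2,0] = (3 - (-7)) / (0 - (-2)) = 5
p[0,2] = (5 - 3) / (2 - 0) = 1
p[-2,0,2] = (1 - 5) / (2 - (-2)) = -1

-1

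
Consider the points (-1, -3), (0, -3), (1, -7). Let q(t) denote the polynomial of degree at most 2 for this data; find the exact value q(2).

-15

Using Newton's divided-difference form:
q[-1,0] = (-3 - (-3)) / (0 - (-1)) = 0
q[0,1] = (-7 - (-3)) / (1 - 0) = -4
q[-1,0,1] = (-4 - 0) / (1 - (-1)) = -2
q(2) = -3 + 0·(3) + (-2)·(3)·(2) = -15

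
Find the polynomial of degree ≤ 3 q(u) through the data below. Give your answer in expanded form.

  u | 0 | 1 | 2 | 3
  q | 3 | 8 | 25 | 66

Build the Lagrange basis polynomials:
L_0(u) = (u - 1)(u - 2)(u - 3) / [-6] = -(1/6)u^3 + u^2 - (11/6)u + 1
L_1(u) = u(u - 2)(u - 3) / [2] = (1/2)u^3 - (5/2)u^2 + 3u
L_2(u) = u(u - 1)(u - 3) / [-2] = -(1/2)u^3 + 2u^2 - (3/2)u
L_3(u) = u(u - 1)(u - 2) / [6] = (1/6)u^3 - (1/2)u^2 + (1/3)u
q(u) = 3·L_0 + 8·L_1 + 25·L_2 + 66·L_3
  3·L_0(u) = -(1/2)u^3 + 3u^2 - (11/2)u + 3
  8·L_1(u) = 4u^3 - 20u^2 + 24u
  25·L_2(u) = -(25/2)u^3 + 50u^2 - (75/2)u
  66·L_3(u) = 11u^3 - 33u^2 + 22u
Adding term by term: 2u^3 + 3u + 3

q(u) = 2u^3 + 3u + 3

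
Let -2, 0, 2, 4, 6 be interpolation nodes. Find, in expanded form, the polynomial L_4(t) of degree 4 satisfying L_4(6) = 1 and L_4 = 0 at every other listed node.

L_4(t) = (1/384)t^4 - (1/96)t^3 - (1/96)t^2 + (1/24)t

L_4(t) = (t + 2)t(t - 2)(t - 4) / [(8)·(6)·(4)·(2)]
       = (t^4 - 4t^3 - 4t^2 + 16t) / (384)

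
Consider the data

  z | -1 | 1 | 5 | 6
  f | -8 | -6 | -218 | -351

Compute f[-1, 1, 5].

f[-1,1] = (-6 - (-8)) / (1 - (-1)) = 1
f[1,5] = (-218 - (-6)) / (5 - 1) = -53
f[-1,1,5] = (-53 - 1) / (5 - (-1)) = -9

-9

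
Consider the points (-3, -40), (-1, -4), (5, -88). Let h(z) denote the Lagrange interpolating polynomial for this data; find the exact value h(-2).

Evaluate each Lagrange basis at z = -2:
L_0(-2) = (-1)·(-7)/[(-2)·(-8)] = 7/16
L_1(-2) = (1)·(-7)/[(2)·(-6)] = 7/12
L_2(-2) = (1)·(-1)/[(8)·(6)] = -1/48
Sum: (-40)·(7/16) + (-4)·(7/12) + (-88)·(-1/48) = -18

-18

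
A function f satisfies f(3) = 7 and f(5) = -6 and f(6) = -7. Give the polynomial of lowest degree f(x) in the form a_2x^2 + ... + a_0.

f(x) = (11/6)x^2 - (127/6)x + 54

Newton's divided differences:
f[3,5] = (-6 - 7) / (5 - 3) = -13/2
f[5,6] = (-7 - (-6)) / (6 - 5) = -1
f[3,5,6] = (-1 - (-13/2)) / (6 - 3) = 11/6
f(x) = 7 + (-13/2)·(x - 3) + (11/6)·(x - 3)(x - 5)
Expanding: f(x) = (11/6)x^2 - (127/6)x + 54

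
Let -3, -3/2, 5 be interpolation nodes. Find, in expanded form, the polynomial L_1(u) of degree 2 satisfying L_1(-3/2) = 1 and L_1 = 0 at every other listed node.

L_1(u) = (u + 3)(u - 5) / [(3/2)·(-13/2)]
       = (u^2 - 2u - 15) / (-39/4)

L_1(u) = -(4/39)u^2 + (8/39)u + 20/13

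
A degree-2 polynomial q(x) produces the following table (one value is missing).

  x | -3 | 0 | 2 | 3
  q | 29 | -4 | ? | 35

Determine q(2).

14

The 3 known values determine q uniquely (degree ≤ 2).
L_0(2) = (2)·(-1)/[(-3)·(-6)] = -1/9
L_1(2) = (5)·(-1)/[(3)·(-3)] = 5/9
L_2(2) = (5)·(2)/[(6)·(3)] = 5/9
Sum: 29·(-1/9) + (-4)·(5/9) + 35·(5/9) = 14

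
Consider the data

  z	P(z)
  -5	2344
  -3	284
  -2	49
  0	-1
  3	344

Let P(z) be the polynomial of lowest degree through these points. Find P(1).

L_0(1) = (4)·(3)·(1)·(-2)/[(-2)·(-3)·(-5)·(-8)] = -1/10
L_1(1) = (6)·(3)·(1)·(-2)/[(2)·(-1)·(-3)·(-6)] = 1
L_2(1) = (6)·(4)·(1)·(-2)/[(3)·(1)·(-2)·(-5)] = -8/5
L_3(1) = (6)·(4)·(3)·(-2)/[(5)·(3)·(2)·(-3)] = 8/5
L_4(1) = (6)·(4)·(3)·(1)/[(8)·(6)·(5)·(3)] = 1/10
Sum: 2344·(-1/10) + 284·(1) + 49·(-8/5) + (-1)·(8/5) + 344·(1/10) = 4

4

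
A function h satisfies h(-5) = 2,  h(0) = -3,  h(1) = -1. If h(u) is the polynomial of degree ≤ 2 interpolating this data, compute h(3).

Using Newton's divided-difference form:
h[-5,0] = (-3 - 2) / (0 - (-5)) = -1
h[0,1] = (-1 - (-3)) / (1 - 0) = 2
h[-5,0,1] = (2 - (-1)) / (1 - (-5)) = 1/2
h(3) = 2 + (-1)·(8) + (1/2)·(8)·(3) = 6

6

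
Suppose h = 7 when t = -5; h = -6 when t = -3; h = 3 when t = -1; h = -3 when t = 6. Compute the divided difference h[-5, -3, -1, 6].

h[-5,-3] = (-6 - 7) / (-3 - (-5)) = -13/2
h[-3,-1] = (3 - (-6)) / (-1 - (-3)) = 9/2
h[-1,6] = (-3 - 3) / (6 - (-1)) = -6/7
h[-5,-3,-1] = (9/2 - (-13/2)) / (-1 - (-5)) = 11/4
h[-3,-1,6] = (-6/7 - 9/2) / (6 - (-3)) = -25/42
h[-5,-3,-1,6] = (-25/42 - 11/4) / (6 - (-5)) = -281/924

-281/924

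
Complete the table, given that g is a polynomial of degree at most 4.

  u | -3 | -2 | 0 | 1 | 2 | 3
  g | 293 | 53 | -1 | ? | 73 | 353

The 5 known values determine g uniquely (degree ≤ 4).
Evaluate each Lagrange basis at u = 1:
L_0(1) = (3)·(1)·(-1)·(-2)/[(-1)·(-3)·(-5)·(-6)] = 1/15
L_1(1) = (4)·(1)·(-1)·(-2)/[(1)·(-2)·(-4)·(-5)] = -1/5
L_2(1) = (4)·(3)·(-1)·(-2)/[(3)·(2)·(-2)·(-3)] = 2/3
L_3(1) = (4)·(3)·(1)·(-2)/[(5)·(4)·(2)·(-1)] = 3/5
L_4(1) = (4)·(3)·(1)·(-1)/[(6)·(5)·(3)·(1)] = -2/15
Sum: 293·(1/15) + 53·(-1/5) + (-1)·(2/3) + 73·(3/5) + 353·(-2/15) = 5

5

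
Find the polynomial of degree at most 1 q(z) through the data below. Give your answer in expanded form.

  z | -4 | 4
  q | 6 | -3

q(z) = -(9/8)z + 3/2

Build the Lagrange basis polynomials:
L_0(z) = (z - 4) / [-8] = -(1/8)z + 1/2
L_1(z) = (z + 4) / [8] = (1/8)z + 1/2
q(z) = 6·L_0 + (-3)·L_1
  6·L_0(z) = -(3/4)z + 3
  (-3)·L_1(z) = -(3/8)z - 3/2
Adding term by term: -(9/8)z + 3/2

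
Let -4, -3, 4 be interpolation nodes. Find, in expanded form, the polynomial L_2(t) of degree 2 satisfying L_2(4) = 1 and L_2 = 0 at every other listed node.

L_2(t) = (t + 4)(t + 3) / [(8)·(7)]
       = (t^2 + 7t + 12) / (56)

L_2(t) = (1/56)t^2 + (1/8)t + 3/14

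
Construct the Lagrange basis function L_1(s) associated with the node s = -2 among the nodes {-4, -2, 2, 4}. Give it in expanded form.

L_1(s) = (s + 4)(s - 2)(s - 4) / [(2)·(-4)·(-6)]
       = (s^3 - 2s^2 - 16s + 32) / (48)

L_1(s) = (1/48)s^3 - (1/24)s^2 - (1/3)s + 2/3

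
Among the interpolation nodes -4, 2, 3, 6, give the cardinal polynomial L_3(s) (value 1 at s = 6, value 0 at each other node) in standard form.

L_3(s) = (s + 4)(s - 2)(s - 3) / [(10)·(4)·(3)]
       = (s^3 - s^2 - 14s + 24) / (120)

L_3(s) = (1/120)s^3 - (1/120)s^2 - (7/60)s + 1/5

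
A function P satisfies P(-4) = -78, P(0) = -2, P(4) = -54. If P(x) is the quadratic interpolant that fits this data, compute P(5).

-87

Using Newton's divided-difference form:
P[-4,0] = (-2 - (-78)) / (0 - (-4)) = 19
P[0,4] = (-54 - (-2)) / (4 - 0) = -13
P[-4,0,4] = (-13 - 19) / (4 - (-4)) = -4
P(5) = -78 + 19·(9) + (-4)·(9)·(5) = -87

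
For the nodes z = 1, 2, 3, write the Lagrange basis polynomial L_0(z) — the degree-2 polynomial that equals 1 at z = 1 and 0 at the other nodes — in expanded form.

L_0(z) = (z - 2)(z - 3) / [(-1)·(-2)]
       = (z^2 - 5z + 6) / (2)

L_0(z) = (1/2)z^2 - (5/2)z + 3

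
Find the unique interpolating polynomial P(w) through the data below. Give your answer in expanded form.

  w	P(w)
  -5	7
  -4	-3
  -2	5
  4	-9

Newton's divided differences:
P[-5,-4] = (-3 - 7) / (-4 - (-5)) = -10
P[-4,-2] = (5 - (-3)) / (-2 - (-4)) = 4
P[-2,4] = (-9 - 5) / (4 - (-2)) = -7/3
P[-5,-4,-2] = (4 - (-10)) / (-2 - (-5)) = 14/3
P[-4,-2,4] = (-7/3 - 4) / (4 - (-4)) = -19/24
P[-5,-4,-2,4] = (-19/24 - 14/3) / (4 - (-5)) = -131/216
P(w) = 7 + (-10)·(w + 5) + (14/3)·(w + 5)(w + 4) + (-131/216)·(w + 5)(w + 4)(w + 2)
Expanding: P(w) = -(131/216)w^3 - (433/216)w^2 + (967/108)w + 704/27

P(w) = -(131/216)w^3 - (433/216)w^2 + (967/108)w + 704/27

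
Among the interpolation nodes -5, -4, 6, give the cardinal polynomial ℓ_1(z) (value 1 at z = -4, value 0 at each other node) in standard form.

ℓ_1(z) = (z + 5)(z - 6) / [(1)·(-10)]
       = (z^2 - z - 30) / (-10)

ℓ_1(z) = -(1/10)z^2 + (1/10)z + 3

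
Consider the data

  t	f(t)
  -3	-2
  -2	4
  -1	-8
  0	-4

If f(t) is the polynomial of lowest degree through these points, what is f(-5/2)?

Evaluate each Lagrange basis at t = -5/2:
L_0(-5/2) = (-1/2)·(-3/2)·(-5/2)/[(-1)·(-2)·(-3)] = 5/16
L_1(-5/2) = (1/2)·(-3/2)·(-5/2)/[(1)·(-1)·(-2)] = 15/16
L_2(-5/2) = (1/2)·(-1/2)·(-5/2)/[(2)·(1)·(-1)] = -5/16
L_3(-5/2) = (1/2)·(-1/2)·(-3/2)/[(3)·(2)·(1)] = 1/16
Sum: (-2)·(5/16) + 4·(15/16) + (-8)·(-5/16) + (-4)·(1/16) = 43/8

43/8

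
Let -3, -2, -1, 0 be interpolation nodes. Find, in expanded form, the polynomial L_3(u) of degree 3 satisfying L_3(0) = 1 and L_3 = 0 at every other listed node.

L_3(u) = (u + 3)(u + 2)(u + 1) / [(3)·(2)·(1)]
       = (u^3 + 6u^2 + 11u + 6) / (6)

L_3(u) = (1/6)u^3 + u^2 + (11/6)u + 1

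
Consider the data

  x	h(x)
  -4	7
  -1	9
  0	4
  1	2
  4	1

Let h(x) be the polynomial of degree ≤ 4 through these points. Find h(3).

21/5

L_0(3) = (4)·(3)·(2)·(-1)/[(-3)·(-4)·(-5)·(-8)] = -1/20
L_1(3) = (7)·(3)·(2)·(-1)/[(3)·(-1)·(-2)·(-5)] = 7/5
L_2(3) = (7)·(4)·(2)·(-1)/[(4)·(1)·(-1)·(-4)] = -7/2
L_3(3) = (7)·(4)·(3)·(-1)/[(5)·(2)·(1)·(-3)] = 14/5
L_4(3) = (7)·(4)·(3)·(2)/[(8)·(5)·(4)·(3)] = 7/20
Sum: 7·(-1/20) + 9·(7/5) + 4·(-7/2) + 2·(14/5) + 1·(7/20) = 21/5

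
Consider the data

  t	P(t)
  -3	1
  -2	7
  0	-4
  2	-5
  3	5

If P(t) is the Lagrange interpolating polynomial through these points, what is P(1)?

L_0(1) = (3)·(1)·(-1)·(-2)/[(-1)·(-3)·(-5)·(-6)] = 1/15
L_1(1) = (4)·(1)·(-1)·(-2)/[(1)·(-2)·(-4)·(-5)] = -1/5
L_2(1) = (4)·(3)·(-1)·(-2)/[(3)·(2)·(-2)·(-3)] = 2/3
L_3(1) = (4)·(3)·(1)·(-2)/[(5)·(4)·(2)·(-1)] = 3/5
L_4(1) = (4)·(3)·(1)·(-1)/[(6)·(5)·(3)·(1)] = -2/15
Sum: 1·(1/15) + 7·(-1/5) + (-4)·(2/3) + (-5)·(3/5) + 5·(-2/15) = -23/3

-23/3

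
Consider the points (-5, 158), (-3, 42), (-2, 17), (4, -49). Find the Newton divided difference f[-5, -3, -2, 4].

f[-5,-3] = (42 - 158) / (-3 - (-5)) = -58
f[-3,-2] = (17 - 42) / (-2 - (-3)) = -25
f[-2,4] = (-49 - 17) / (4 - (-2)) = -11
f[-5,-3,-2] = (-25 - (-58)) / (-2 - (-5)) = 11
f[-3,-2,4] = (-11 - (-25)) / (4 - (-3)) = 2
f[-5,-3,-2,4] = (2 - 11) / (4 - (-5)) = -1

-1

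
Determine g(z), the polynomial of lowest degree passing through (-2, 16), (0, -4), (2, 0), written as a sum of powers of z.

g(z) = 3z^2 - 4z - 4

Build the Lagrange basis polynomials:
L_0(z) = z(z - 2) / [8] = (1/8)z^2 - (1/4)z
L_1(z) = (z + 2)(z - 2) / [-4] = -(1/4)z^2 + 1
L_2(z) = (z + 2)z / [8] = (1/8)z^2 + (1/4)z
g(z) = 16·L_0 + (-4)·L_1 + 0·L_2
  16·L_0(z) = 2z^2 - 4z
  (-4)·L_1(z) = z^2 - 4
  0·L_2(z) = 0
Adding term by term: 3z^2 - 4z - 4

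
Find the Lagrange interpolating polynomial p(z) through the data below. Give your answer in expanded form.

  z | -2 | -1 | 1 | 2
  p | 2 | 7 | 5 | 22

p(z) = 2z^3 + 2z^2 - 3z + 4

Build the Lagrange basis polynomials:
L_0(z) = (z + 1)(z - 1)(z - 2) / [-12] = -(1/12)z^3 + (1/6)z^2 + (1/12)z - 1/6
L_1(z) = (z + 2)(z - 1)(z - 2) / [6] = (1/6)z^3 - (1/6)z^2 - (2/3)z + 2/3
L_2(z) = (z + 2)(z + 1)(z - 2) / [-6] = -(1/6)z^3 - (1/6)z^2 + (2/3)z + 2/3
L_3(z) = (z + 2)(z + 1)(z - 1) / [12] = (1/12)z^3 + (1/6)z^2 - (1/12)z - 1/6
p(z) = 2·L_0 + 7·L_1 + 5·L_2 + 22·L_3
  2·L_0(z) = -(1/6)z^3 + (1/3)z^2 + (1/6)z - 1/3
  7·L_1(z) = (7/6)z^3 - (7/6)z^2 - (14/3)z + 14/3
  5·L_2(z) = -(5/6)z^3 - (5/6)z^2 + (10/3)z + 10/3
  22·L_3(z) = (11/6)z^3 + (11/3)z^2 - (11/6)z - 11/3
Adding term by term: 2z^3 + 2z^2 - 3z + 4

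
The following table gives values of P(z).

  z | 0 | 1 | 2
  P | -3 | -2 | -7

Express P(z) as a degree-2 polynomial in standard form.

P(z) = -3z^2 + 4z - 3

Newton's divided differences:
P[0,1] = (-2 - (-3)) / (1 - 0) = 1
P[1,2] = (-7 - (-2)) / (2 - 1) = -5
P[0,1,2] = (-5 - 1) / (2 - 0) = -3
P(z) = -3 + 1·z + (-3)·z(z - 1)
Expanding: P(z) = -3z^2 + 4z - 3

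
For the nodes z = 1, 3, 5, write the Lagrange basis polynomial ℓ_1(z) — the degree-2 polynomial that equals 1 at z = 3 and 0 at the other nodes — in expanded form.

ℓ_1(z) = (z - 1)(z - 5) / [(2)·(-2)]
       = (z^2 - 6z + 5) / (-4)

ℓ_1(z) = -(1/4)z^2 + (3/2)z - 5/4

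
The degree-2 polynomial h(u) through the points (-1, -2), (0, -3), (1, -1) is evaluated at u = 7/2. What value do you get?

Evaluate each Lagrange basis at u = 7/2:
L_0(7/2) = (7/2)·(5/2)/[(-1)·(-2)] = 35/8
L_1(7/2) = (9/2)·(5/2)/[(1)·(-1)] = -45/4
L_2(7/2) = (9/2)·(7/2)/[(2)·(1)] = 63/8
Sum: (-2)·(35/8) + (-3)·(-45/4) + (-1)·(63/8) = 137/8

137/8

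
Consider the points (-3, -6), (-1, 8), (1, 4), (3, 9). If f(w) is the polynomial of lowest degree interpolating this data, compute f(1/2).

667/128

Evaluate each Lagrange basis at w = 1/2:
L_0(1/2) = (3/2)·(-1/2)·(-5/2)/[(-2)·(-4)·(-6)] = -5/128
L_1(1/2) = (7/2)·(-1/2)·(-5/2)/[(2)·(-2)·(-4)] = 35/128
L_2(1/2) = (7/2)·(3/2)·(-5/2)/[(4)·(2)·(-2)] = 105/128
L_3(1/2) = (7/2)·(3/2)·(-1/2)/[(6)·(4)·(2)] = -7/128
Sum: (-6)·(-5/128) + 8·(35/128) + 4·(105/128) + 9·(-7/128) = 667/128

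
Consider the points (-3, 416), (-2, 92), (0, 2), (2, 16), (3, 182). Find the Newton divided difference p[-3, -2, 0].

p[-3,-2] = (92 - 416) / (-2 - (-3)) = -324
p[-2,0] = (2 - 92) / (0 - (-2)) = -45
p[-3,-2,0] = (-45 - (-324)) / (0 - (-3)) = 93

93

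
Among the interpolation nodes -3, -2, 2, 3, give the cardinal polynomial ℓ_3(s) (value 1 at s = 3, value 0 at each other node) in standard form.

ℓ_3(s) = (s + 3)(s + 2)(s - 2) / [(6)·(5)·(1)]
       = (s^3 + 3s^2 - 4s - 12) / (30)

ℓ_3(s) = (1/30)s^3 + (1/10)s^2 - (2/15)s - 2/5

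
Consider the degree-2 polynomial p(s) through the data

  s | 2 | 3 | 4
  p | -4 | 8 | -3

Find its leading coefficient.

-23/2

L_0(s) = (s - 3)(s - 4) / [2] = (1/2)s^2 - (7/2)s + 6
L_1(s) = (s - 2)(s - 4) / [-1] = -s^2 + 6s - 8
L_2(s) = (s - 2)(s - 3) / [2] = (1/2)s^2 - (5/2)s + 3
p(s) = (-4)·L_0 + 8·L_1 + (-3)·L_2
Only the coefficient of s^2 is needed; take it from each L_i and combine:
(-4)·(1/2) + 8·(-1) + (-3)·(1/2) = -23/2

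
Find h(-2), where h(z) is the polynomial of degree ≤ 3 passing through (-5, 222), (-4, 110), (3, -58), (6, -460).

L_0(-2) = (2)·(-5)·(-8)/[(-1)·(-8)·(-11)] = -10/11
L_1(-2) = (3)·(-5)·(-8)/[(1)·(-7)·(-10)] = 12/7
L_2(-2) = (3)·(2)·(-8)/[(8)·(7)·(-3)] = 2/7
L_3(-2) = (3)·(2)·(-5)/[(11)·(10)·(3)] = -1/11
Sum: 222·(-10/11) + 110·(12/7) + (-58)·(2/7) + (-460)·(-1/11) = 12

12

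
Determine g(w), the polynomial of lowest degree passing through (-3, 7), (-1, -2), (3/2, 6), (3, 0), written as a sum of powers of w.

g(w) = -(79/135)w^3 + (67/270)w^2 + (41/10)w + 19/15

L_0(w) = (w + 1)(w - 3/2)(w - 3) / [-54] = -(1/54)w^3 + (7/108)w^2 - 1/12
L_1(w) = (w + 3)(w - 3/2)(w - 3) / [20] = (1/20)w^3 - (3/40)w^2 - (9/20)w + 27/40
L_2(w) = (w + 3)(w + 1)(w - 3) / [-135/8] = -(8/135)w^3 - (8/135)w^2 + (8/15)w + 8/15
L_3(w) = (w + 3)(w + 1)(w - 3/2) / [36] = (1/36)w^3 + (5/72)w^2 - (1/12)w - 1/8
g(w) = 7·L_0 + (-2)·L_1 + 6·L_2 + 0·L_3
  7·L_0(w) = -(7/54)w^3 + (49/108)w^2 - 7/12
  (-2)·L_1(w) = -(1/10)w^3 + (3/20)w^2 + (9/10)w - 27/20
  6·L_2(w) = -(16/45)w^3 - (16/45)w^2 + (16/5)w + 16/5
  0·L_3(w) = 0
Adding term by term: -(79/135)w^3 + (67/270)w^2 + (41/10)w + 19/15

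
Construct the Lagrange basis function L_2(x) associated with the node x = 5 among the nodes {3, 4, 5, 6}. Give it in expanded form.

L_2(x) = -(1/2)x^3 + (13/2)x^2 - 27x + 36

L_2(x) = (x - 3)(x - 4)(x - 6) / [(2)·(1)·(-1)]
       = (x^3 - 13x^2 + 54x - 72) / (-2)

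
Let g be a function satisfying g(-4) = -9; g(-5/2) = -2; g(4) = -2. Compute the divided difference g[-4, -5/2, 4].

-7/12

g[-4,-5/2] = (-2 - (-9)) / (-5/2 - (-4)) = 14/3
g[-5/2,4] = (-2 - (-2)) / (4 - (-5/2)) = 0
g[-4,-5/2,4] = (0 - 14/3) / (4 - (-4)) = -7/12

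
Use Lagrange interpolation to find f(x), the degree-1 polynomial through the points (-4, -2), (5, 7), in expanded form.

Build the Lagrange basis polynomials:
L_0(x) = (x - 5) / [-9] = -(1/9)x + 5/9
L_1(x) = (x + 4) / [9] = (1/9)x + 4/9
f(x) = (-2)·L_0 + 7·L_1
  (-2)·L_0(x) = (2/9)x - 10/9
  7·L_1(x) = (7/9)x + 28/9
Adding term by term: x + 2

f(x) = x + 2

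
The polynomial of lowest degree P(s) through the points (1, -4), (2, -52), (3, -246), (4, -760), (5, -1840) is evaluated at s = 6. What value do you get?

Using Newton's divided-difference form:
P[1,2] = (-52 - (-4)) / (2 - 1) = -48
P[2,3] = (-246 - (-52)) / (3 - 2) = -194
P[3,4] = (-760 - (-246)) / (4 - 3) = -514
P[4,5] = (-1840 - (-760)) / (5 - 4) = -1080
P[1,2,3] = (-194 - (-48)) / (3 - 1) = -73
P[2,3,4] = (-514 - (-194)) / (4 - 2) = -160
P[3,4,5] = (-1080 - (-514)) / (5 - 3) = -283
P[1,2,3,4] = (-160 - (-73)) / (4 - 1) = -29
P[2,3,4,5] = (-283 - (-160)) / (5 - 2) = -41
P[1,2,3,4,5] = (-41 - (-29)) / (5 - 1) = -3
P(6) = -4 + (-48)·(5) + (-73)·(5)·(4) + (-29)·(5)·(4)·(3) + (-3)·(5)·(4)·(3)·(2) = -3804

-3804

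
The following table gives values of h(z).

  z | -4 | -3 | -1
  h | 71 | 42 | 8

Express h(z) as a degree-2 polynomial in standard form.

h(z) = 4z^2 - z + 3

Build the Lagrange basis polynomials:
L_0(z) = (z + 3)(z + 1) / [3] = (1/3)z^2 + (4/3)z + 1
L_1(z) = (z + 4)(z + 1) / [-2] = -(1/2)z^2 - (5/2)z - 2
L_2(z) = (z + 4)(z + 3) / [6] = (1/6)z^2 + (7/6)z + 2
h(z) = 71·L_0 + 42·L_1 + 8·L_2
  71·L_0(z) = (71/3)z^2 + (284/3)z + 71
  42·L_1(z) = -21z^2 - 105z - 84
  8·L_2(z) = (4/3)z^2 + (28/3)z + 16
Adding term by term: 4z^2 - z + 3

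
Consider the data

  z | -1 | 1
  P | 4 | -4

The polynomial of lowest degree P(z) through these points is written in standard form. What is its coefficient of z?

-4

The leading coefficient equals the top divided difference P[-1,1].
P[-1,1] = (-4 - 4) / (1 - (-1)) = -4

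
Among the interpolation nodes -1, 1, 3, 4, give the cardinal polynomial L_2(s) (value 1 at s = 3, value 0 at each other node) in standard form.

L_2(s) = (s + 1)(s - 1)(s - 4) / [(4)·(2)·(-1)]
       = (s^3 - 4s^2 - s + 4) / (-8)

L_2(s) = -(1/8)s^3 + (1/2)s^2 + (1/8)s - 1/2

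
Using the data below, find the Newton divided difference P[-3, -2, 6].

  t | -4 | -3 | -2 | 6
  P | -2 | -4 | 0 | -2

-17/36

P[-3,-2] = (0 - (-4)) / (-2 - (-3)) = 4
P[-2,6] = (-2 - 0) / (6 - (-2)) = -1/4
P[-3,-2,6] = (-1/4 - 4) / (6 - (-3)) = -17/36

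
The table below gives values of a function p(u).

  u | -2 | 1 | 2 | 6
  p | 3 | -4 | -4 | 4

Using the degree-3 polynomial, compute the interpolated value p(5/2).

Evaluate each Lagrange basis at u = 5/2:
L_0(5/2) = (3/2)·(1/2)·(-7/2)/[(-3)·(-4)·(-8)] = 7/256
L_1(5/2) = (9/2)·(1/2)·(-7/2)/[(3)·(-1)·(-5)] = -21/40
L_2(5/2) = (9/2)·(3/2)·(-7/2)/[(4)·(1)·(-4)] = 189/128
L_3(5/2) = (9/2)·(3/2)·(1/2)/[(8)·(5)·(4)] = 27/1280
Sum: 3·(7/256) + (-4)·(-21/40) + (-4)·(189/128) + 4·(27/1280) = -4659/1280

-4659/1280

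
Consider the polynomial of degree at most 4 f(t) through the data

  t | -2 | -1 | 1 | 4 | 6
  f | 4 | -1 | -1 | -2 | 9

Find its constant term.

Build the Lagrange basis polynomials:
L_0(t) = (t + 1)(t - 1)(t - 4)(t - 6) / [144] = (1/144)t^4 - (5/72)t^3 + (23/144)t^2 + (5/72)t - 1/6
L_1(t) = (t + 2)(t - 1)(t - 4)(t - 6) / [-70] = -(1/70)t^4 + (9/70)t^3 - (6/35)t^2 - (22/35)t + 24/35
L_2(t) = (t + 2)(t + 1)(t - 4)(t - 6) / [90] = (1/90)t^4 - (7/90)t^3 - (2/45)t^2 + (26/45)t + 8/15
L_3(t) = (t + 2)(t + 1)(t - 1)(t - 6) / [-180] = -(1/180)t^4 + (1/45)t^3 + (13/180)t^2 - (1/45)t - 1/15
L_4(t) = (t + 2)(t + 1)(t - 1)(t - 4) / [560] = (1/560)t^4 - (1/280)t^3 - (9/560)t^2 + (1/280)t + 1/70
f(t) = 4·L_0 + (-1)·L_1 + (-1)·L_2 + (-2)·L_3 + 9·L_4
Only the constant term is needed; take it from each L_i and combine:
4·(-1/6) + (-1)·(24/35) + (-1)·(8/15) + (-2)·(-1/15) + 9·(1/70) = -341/210

-341/210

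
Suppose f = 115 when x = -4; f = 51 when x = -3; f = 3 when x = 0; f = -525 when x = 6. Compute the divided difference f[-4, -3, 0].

12

f[-4,-3] = (51 - 115) / (-3 - (-4)) = -64
f[-3,0] = (3 - 51) / (0 - (-3)) = -16
f[-4,-3,0] = (-16 - (-64)) / (0 - (-4)) = 12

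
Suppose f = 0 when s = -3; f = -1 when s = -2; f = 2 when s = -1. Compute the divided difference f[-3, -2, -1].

f[-3,-2] = (-1 - 0) / (-2 - (-3)) = -1
f[-2,-1] = (2 - (-1)) / (-1 - (-2)) = 3
f[-3,-2,-1] = (3 - (-1)) / (-1 - (-3)) = 2

2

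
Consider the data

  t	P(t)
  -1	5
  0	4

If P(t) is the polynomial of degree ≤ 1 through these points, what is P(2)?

Evaluate each Lagrange basis at t = 2:
L_0(2) = (2)/[(-1)] = -2
L_1(2) = (3)/[(1)] = 3
Sum: 5·(-2) + 4·(3) = 2

2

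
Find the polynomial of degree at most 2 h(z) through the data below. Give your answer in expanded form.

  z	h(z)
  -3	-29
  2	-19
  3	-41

Build the Lagrange basis polynomials:
L_0(z) = (z - 2)(z - 3) / [30] = (1/30)z^2 - (1/6)z + 1/5
L_1(z) = (z + 3)(z - 3) / [-5] = -(1/5)z^2 + 9/5
L_2(z) = (z + 3)(z - 2) / [6] = (1/6)z^2 + (1/6)z - 1
h(z) = (-29)·L_0 + (-19)·L_1 + (-41)·L_2
  (-29)·L_0(z) = -(29/30)z^2 + (29/6)z - 29/5
  (-19)·L_1(z) = (19/5)z^2 - 171/5
  (-41)·L_2(z) = -(41/6)z^2 - (41/6)z + 41
Adding term by term: -4z^2 - 2z + 1

h(z) = -4z^2 - 2z + 1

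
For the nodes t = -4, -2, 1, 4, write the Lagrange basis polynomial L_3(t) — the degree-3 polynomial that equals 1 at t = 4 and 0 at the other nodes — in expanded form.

L_3(t) = (t + 4)(t + 2)(t - 1) / [(8)·(6)·(3)]
       = (t^3 + 5t^2 + 2t - 8) / (144)

L_3(t) = (1/144)t^3 + (5/144)t^2 + (1/72)t - 1/18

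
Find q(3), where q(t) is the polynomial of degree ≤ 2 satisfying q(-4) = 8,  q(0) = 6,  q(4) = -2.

Evaluate each Lagrange basis at t = 3:
L_0(3) = (3)·(-1)/[(-4)·(-8)] = -3/32
L_1(3) = (7)·(-1)/[(4)·(-4)] = 7/16
L_2(3) = (7)·(3)/[(8)·(4)] = 21/32
Sum: 8·(-3/32) + 6·(7/16) + (-2)·(21/32) = 9/16

9/16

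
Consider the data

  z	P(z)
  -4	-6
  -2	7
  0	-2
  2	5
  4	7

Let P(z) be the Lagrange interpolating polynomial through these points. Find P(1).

L_0(1) = (3)·(1)·(-1)·(-3)/[(-2)·(-4)·(-6)·(-8)] = 3/128
L_1(1) = (5)·(1)·(-1)·(-3)/[(2)·(-2)·(-4)·(-6)] = -5/32
L_2(1) = (5)·(3)·(-1)·(-3)/[(4)·(2)·(-2)·(-4)] = 45/64
L_3(1) = (5)·(3)·(1)·(-3)/[(6)·(4)·(2)·(-2)] = 15/32
L_4(1) = (5)·(3)·(1)·(-1)/[(8)·(6)·(4)·(2)] = -5/128
Sum: (-6)·(3/128) + 7·(-5/32) + (-2)·(45/64) + 5·(15/32) + 7·(-5/128) = -73/128

-73/128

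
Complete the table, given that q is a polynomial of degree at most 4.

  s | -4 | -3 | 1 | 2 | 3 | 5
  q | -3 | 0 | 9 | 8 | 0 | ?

-414/7

The 5 known values determine q uniquely (degree ≤ 4).
Evaluate each Lagrange basis at s = 5:
L_0(5) = (8)·(4)·(3)·(2)/[(-1)·(-5)·(-6)·(-7)] = 32/35
L_1(5) = (9)·(4)·(3)·(2)/[(1)·(-4)·(-5)·(-6)] = -9/5
L_2(5) = (9)·(8)·(3)·(2)/[(5)·(4)·(-1)·(-2)] = 54/5
L_3(5) = (9)·(8)·(4)·(2)/[(6)·(5)·(1)·(-1)] = -96/5
L_4(5) = (9)·(8)·(4)·(3)/[(7)·(6)·(2)·(1)] = 72/7
Sum: (-3)·(32/35) + 0 + 9·(54/5) + 8·(-96/5) + 0 = -414/7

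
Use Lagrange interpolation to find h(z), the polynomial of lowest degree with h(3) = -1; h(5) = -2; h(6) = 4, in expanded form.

h(z) = (13/6)z^2 - (107/6)z + 33

Build the Lagrange basis polynomials:
L_0(z) = (z - 5)(z - 6) / [6] = (1/6)z^2 - (11/6)z + 5
L_1(z) = (z - 3)(z - 6) / [-2] = -(1/2)z^2 + (9/2)z - 9
L_2(z) = (z - 3)(z - 5) / [3] = (1/3)z^2 - (8/3)z + 5
h(z) = (-1)·L_0 + (-2)·L_1 + 4·L_2
  (-1)·L_0(z) = -(1/6)z^2 + (11/6)z - 5
  (-2)·L_1(z) = z^2 - 9z + 18
  4·L_2(z) = (4/3)z^2 - (32/3)z + 20
Adding term by term: (13/6)z^2 - (107/6)z + 33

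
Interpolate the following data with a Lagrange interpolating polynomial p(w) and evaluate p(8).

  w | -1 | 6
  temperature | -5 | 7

L_0(8) = (2)/[(-7)] = -2/7
L_1(8) = (9)/[(7)] = 9/7
Sum: (-5)·(-2/7) + 7·(9/7) = 73/7

73/7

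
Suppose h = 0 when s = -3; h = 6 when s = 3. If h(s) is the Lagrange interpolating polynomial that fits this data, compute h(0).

Evaluate each Lagrange basis at s = 0:
L_0(0) = (-3)/[(-6)] = 1/2
L_1(0) = (3)/[(6)] = 1/2
Sum: 0 + 6·(1/2) = 3

3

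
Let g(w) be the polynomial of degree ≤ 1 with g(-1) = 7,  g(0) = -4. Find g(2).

-26

Evaluate each Lagrange basis at w = 2:
L_0(2) = (2)/[(-1)] = -2
L_1(2) = (3)/[(1)] = 3
Sum: 7·(-2) + (-4)·(3) = -26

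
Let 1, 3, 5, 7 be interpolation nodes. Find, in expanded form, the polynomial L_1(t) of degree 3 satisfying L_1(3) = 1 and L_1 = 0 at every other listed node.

L_1(t) = (t - 1)(t - 5)(t - 7) / [(2)·(-2)·(-4)]
       = (t^3 - 13t^2 + 47t - 35) / (16)

L_1(t) = (1/16)t^3 - (13/16)t^2 + (47/16)t - 35/16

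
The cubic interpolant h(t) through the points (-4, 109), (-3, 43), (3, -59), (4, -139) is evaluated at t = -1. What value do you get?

Using Newton's divided-difference form:
h[-4,-3] = (43 - 109) / (-3 - (-4)) = -66
h[-3,3] = (-59 - 43) / (3 - (-3)) = -17
h[3,4] = (-139 - (-59)) / (4 - 3) = -80
h[-4,-3,3] = (-17 - (-66)) / (3 - (-4)) = 7
h[-3,3,4] = (-80 - (-17)) / (4 - (-3)) = -9
h[-4,-3,3,4] = (-9 - 7) / (4 - (-4)) = -2
h(-1) = 109 + (-66)·(3) + 7·(3)·(2) + (-2)·(3)·(2)·(-4) = 1

1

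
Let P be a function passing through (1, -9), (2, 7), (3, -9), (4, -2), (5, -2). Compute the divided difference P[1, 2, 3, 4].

55/6

P[1,2] = (7 - (-9)) / (2 - 1) = 16
P[2,3] = (-9 - 7) / (3 - 2) = -16
P[3,4] = (-2 - (-9)) / (4 - 3) = 7
P[1,2,3] = (-16 - 16) / (3 - 1) = -16
P[2,3,4] = (7 - (-16)) / (4 - 2) = 23/2
P[1,2,3,4] = (23/2 - (-16)) / (4 - 1) = 55/6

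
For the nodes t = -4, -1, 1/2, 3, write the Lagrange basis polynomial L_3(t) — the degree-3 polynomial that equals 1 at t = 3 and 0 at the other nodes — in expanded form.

L_3(t) = (t + 4)(t + 1)(t - 1/2) / [(7)·(4)·(5/2)]
       = (t^3 + (9/2)t^2 + (3/2)t - 2) / (70)

L_3(t) = (1/70)t^3 + (9/140)t^2 + (3/140)t - 1/35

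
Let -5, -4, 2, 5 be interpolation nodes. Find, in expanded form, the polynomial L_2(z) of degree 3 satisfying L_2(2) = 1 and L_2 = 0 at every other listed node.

L_2(z) = (z + 5)(z + 4)(z - 5) / [(7)·(6)·(-3)]
       = (z^3 + 4z^2 - 25z - 100) / (-126)

L_2(z) = -(1/126)z^3 - (2/63)z^2 + (25/126)z + 50/63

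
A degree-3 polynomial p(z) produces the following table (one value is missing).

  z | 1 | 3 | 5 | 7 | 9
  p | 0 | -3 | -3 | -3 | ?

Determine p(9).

-6

The 4 known values determine p uniquely (degree ≤ 3).
Evaluate each Lagrange basis at z = 9:
L_0(9) = (6)·(4)·(2)/[(-2)·(-4)·(-6)] = -1
L_1(9) = (8)·(4)·(2)/[(2)·(-2)·(-4)] = 4
L_2(9) = (8)·(6)·(2)/[(4)·(2)·(-2)] = -6
L_3(9) = (8)·(6)·(4)/[(6)·(4)·(2)] = 4
Sum: 0 + (-3)·(4) + (-3)·(-6) + (-3)·(4) = -6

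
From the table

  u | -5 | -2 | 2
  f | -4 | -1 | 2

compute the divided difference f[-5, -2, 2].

-1/28

f[-5,-2] = (-1 - (-4)) / (-2 - (-5)) = 1
f[-2,2] = (2 - (-1)) / (2 - (-2)) = 3/4
f[-5,-2,2] = (3/4 - 1) / (2 - (-5)) = -1/28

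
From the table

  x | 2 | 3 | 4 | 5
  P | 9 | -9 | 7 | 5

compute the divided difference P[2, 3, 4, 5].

P[2,3] = (-9 - 9) / (3 - 2) = -18
P[3,4] = (7 - (-9)) / (4 - 3) = 16
P[4,5] = (5 - 7) / (5 - 4) = -2
P[2,3,4] = (16 - (-18)) / (4 - 2) = 17
P[3,4,5] = (-2 - 16) / (5 - 3) = -9
P[2,3,4,5] = (-9 - 17) / (5 - 2) = -26/3

-26/3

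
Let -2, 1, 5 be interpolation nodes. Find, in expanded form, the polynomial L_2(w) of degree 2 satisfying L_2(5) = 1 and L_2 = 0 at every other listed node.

L_2(w) = (w + 2)(w - 1) / [(7)·(4)]
       = (w^2 + w - 2) / (28)

L_2(w) = (1/28)w^2 + (1/28)w - 1/14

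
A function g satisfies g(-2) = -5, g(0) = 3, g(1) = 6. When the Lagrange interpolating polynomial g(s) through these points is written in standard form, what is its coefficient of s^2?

L_0(s) = s(s - 1) / [6] = (1/6)s^2 - (1/6)s
L_1(s) = (s + 2)(s - 1) / [-2] = -(1/2)s^2 - (1/2)s + 1
L_2(s) = (s + 2)s / [3] = (1/3)s^2 + (2/3)s
g(s) = (-5)·L_0 + 3·L_1 + 6·L_2
Only the coefficient of s^2 is needed; take it from each L_i and combine:
(-5)·(1/6) + 3·(-1/2) + 6·(1/3) = -1/3

-1/3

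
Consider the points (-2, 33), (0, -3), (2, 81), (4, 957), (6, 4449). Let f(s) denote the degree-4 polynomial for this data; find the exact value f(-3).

201

Using Newton's divided-difference form:
f[-2,0] = (-3 - 33) / (0 - (-2)) = -18
f[0,2] = (81 - (-3)) / (2 - 0) = 42
f[2,4] = (957 - 81) / (4 - 2) = 438
f[4,6] = (4449 - 957) / (6 - 4) = 1746
f[-2,0,2] = (42 - (-18)) / (2 - (-2)) = 15
f[0,2,4] = (438 - 42) / (4 - 0) = 99
f[2,4,6] = (1746 - 438) / (6 - 2) = 327
f[-2,0,2,4] = (99 - 15) / (4 - (-2)) = 14
f[0,2,4,6] = (327 - 99) / (6 - 0) = 38
f[-2,0,2,4,6] = (38 - 14) / (6 - (-2)) = 3
f(-3) = 33 + (-18)·(-1) + 15·(-1)·(-3) + 14·(-1)·(-3)·(-5) + 3·(-1)·(-3)·(-5)·(-7) = 201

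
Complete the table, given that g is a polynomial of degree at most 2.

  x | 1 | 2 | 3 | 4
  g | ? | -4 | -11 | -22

-1

The 3 known values determine g uniquely (degree ≤ 2).
L_0(1) = (-2)·(-3)/[(-1)·(-2)] = 3
L_1(1) = (-1)·(-3)/[(1)·(-1)] = -3
L_2(1) = (-1)·(-2)/[(2)·(1)] = 1
Sum: (-4)·(3) + (-11)·(-3) + (-22)·(1) = -1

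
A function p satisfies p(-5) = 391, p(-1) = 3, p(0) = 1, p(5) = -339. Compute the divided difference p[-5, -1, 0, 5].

p[-5,-1] = (3 - 391) / (-1 - (-5)) = -97
p[-1,0] = (1 - 3) / (0 - (-1)) = -2
p[0,5] = (-339 - 1) / (5 - 0) = -68
p[-5,-1,0] = (-2 - (-97)) / (0 - (-5)) = 19
p[-1,0,5] = (-68 - (-2)) / (5 - (-1)) = -11
p[-5,-1,0,5] = (-11 - 19) / (5 - (-5)) = -3

-3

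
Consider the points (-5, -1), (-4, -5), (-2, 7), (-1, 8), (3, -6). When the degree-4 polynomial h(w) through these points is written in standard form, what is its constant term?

69/28

L_0(w) = (w + 4)(w + 2)(w + 1)(w - 3) / [96] = (1/96)w^4 + (1/24)w^3 - (7/96)w^2 - (17/48)w - 1/4
L_1(w) = (w + 5)(w + 2)(w + 1)(w - 3) / [-42] = -(1/42)w^4 - (5/42)w^3 + (1/6)w^2 + (41/42)w + 5/7
L_2(w) = (w + 5)(w + 4)(w + 1)(w - 3) / [30] = (1/30)w^4 + (7/30)w^3 - (1/30)w^2 - (67/30)w - 2
L_3(w) = (w + 5)(w + 4)(w + 2)(w - 3) / [-48] = -(1/48)w^4 - (1/6)w^3 - (5/48)w^2 + (37/24)w + 5/2
L_4(w) = (w + 5)(w + 4)(w + 2)(w + 1) / [1120] = (1/1120)w^4 + (3/280)w^3 + (7/160)w^2 + (39/560)w + 1/28
h(w) = (-1)·L_0 + (-5)·L_1 + 7·L_2 + 8·L_3 + (-6)·L_4
Only the constant term is needed; take it from each L_i and combine:
(-1)·(-1/4) + (-5)·(5/7) + 7·(-2) + 8·(5/2) + (-6)·(1/28) = 69/28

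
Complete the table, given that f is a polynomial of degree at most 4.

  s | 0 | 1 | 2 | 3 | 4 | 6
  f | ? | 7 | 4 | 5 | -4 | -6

242/5

The 5 known values determine f uniquely (degree ≤ 4).
L_0(0) = (-2)·(-3)·(-4)·(-6)/[(-1)·(-2)·(-3)·(-5)] = 24/5
L_1(0) = (-1)·(-3)·(-4)·(-6)/[(1)·(-1)·(-2)·(-4)] = -9
L_2(0) = (-1)·(-2)·(-4)·(-6)/[(2)·(1)·(-1)·(-3)] = 8
L_3(0) = (-1)·(-2)·(-3)·(-6)/[(3)·(2)·(1)·(-2)] = -3
L_4(0) = (-1)·(-2)·(-3)·(-4)/[(5)·(4)·(3)·(2)] = 1/5
Sum: 7·(24/5) + 4·(-9) + 5·(8) + (-4)·(-3) + (-6)·(1/5) = 242/5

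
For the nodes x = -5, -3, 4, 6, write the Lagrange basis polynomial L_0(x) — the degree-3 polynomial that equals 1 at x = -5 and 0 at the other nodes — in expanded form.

L_0(x) = -(1/198)x^3 + (7/198)x^2 + (1/33)x - 4/11

L_0(x) = (x + 3)(x - 4)(x - 6) / [(-2)·(-9)·(-11)]
       = (x^3 - 7x^2 - 6x + 72) / (-198)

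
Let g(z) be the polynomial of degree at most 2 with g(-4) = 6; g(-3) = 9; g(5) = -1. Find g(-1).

73/6

Evaluate each Lagrange basis at z = -1:
L_0(-1) = (2)·(-6)/[(-1)·(-9)] = -4/3
L_1(-1) = (3)·(-6)/[(1)·(-8)] = 9/4
L_2(-1) = (3)·(2)/[(9)·(8)] = 1/12
Sum: 6·(-4/3) + 9·(9/4) + (-1)·(1/12) = 73/6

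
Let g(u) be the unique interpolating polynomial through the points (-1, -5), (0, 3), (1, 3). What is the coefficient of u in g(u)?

4

L_0(u) = u(u - 1) / [2] = (1/2)u^2 - (1/2)u
L_1(u) = (u + 1)(u - 1) / [-1] = -u^2 + 1
L_2(u) = (u + 1)u / [2] = (1/2)u^2 + (1/2)u
g(u) = (-5)·L_0 + 3·L_1 + 3·L_2
Only the coefficient of u is needed; take it from each L_i and combine:
(-5)·(-1/2) + 3·(0) + 3·(1/2) = 4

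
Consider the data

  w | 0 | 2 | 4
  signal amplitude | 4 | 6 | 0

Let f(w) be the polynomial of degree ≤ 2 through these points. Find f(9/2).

Evaluate each Lagrange basis at w = 9/2:
L_0(9/2) = (5/2)·(1/2)/[(-2)·(-4)] = 5/32
L_1(9/2) = (9/2)·(1/2)/[(2)·(-2)] = -9/16
L_2(9/2) = (9/2)·(5/2)/[(4)·(2)] = 45/32
Sum: 4·(5/32) + 6·(-9/16) + 0 = -11/4

-11/4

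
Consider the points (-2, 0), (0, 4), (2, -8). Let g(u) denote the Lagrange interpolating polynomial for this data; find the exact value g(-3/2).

L_0(-3/2) = (-3/2)·(-7/2)/[(-2)·(-4)] = 21/32
L_1(-3/2) = (1/2)·(-7/2)/[(2)·(-2)] = 7/16
L_2(-3/2) = (1/2)·(-3/2)/[(4)·(2)] = -3/32
Sum: 0 + 4·(7/16) + (-8)·(-3/32) = 5/2

5/2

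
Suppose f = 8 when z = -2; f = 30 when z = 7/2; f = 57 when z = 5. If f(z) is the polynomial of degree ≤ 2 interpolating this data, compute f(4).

L_0(4) = (1/2)·(-1)/[(-11/2)·(-7)] = -1/77
L_1(4) = (6)·(-1)/[(11/2)·(-3/2)] = 8/11
L_2(4) = (6)·(1/2)/[(7)·(3/2)] = 2/7
Sum: 8·(-1/77) + 30·(8/11) + 57·(2/7) = 38

38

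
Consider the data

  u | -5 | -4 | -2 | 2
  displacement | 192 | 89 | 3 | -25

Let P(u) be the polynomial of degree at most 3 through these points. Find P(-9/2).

537/4

Evaluate each Lagrange basis at u = -9/2:
L_0(-9/2) = (-1/2)·(-5/2)·(-13/2)/[(-1)·(-3)·(-7)] = 65/168
L_1(-9/2) = (1/2)·(-5/2)·(-13/2)/[(1)·(-2)·(-6)] = 65/96
L_2(-9/2) = (1/2)·(-1/2)·(-13/2)/[(3)·(2)·(-4)] = -13/192
L_3(-9/2) = (1/2)·(-1/2)·(-5/2)/[(7)·(6)·(4)] = 5/1344
Sum: 192·(65/168) + 89·(65/96) + 3·(-13/192) + (-25)·(5/1344) = 537/4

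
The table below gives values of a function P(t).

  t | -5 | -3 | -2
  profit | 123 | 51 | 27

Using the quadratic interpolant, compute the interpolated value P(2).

11

Using Newton's divided-difference form:
P[-5,-3] = (51 - 123) / (-3 - (-5)) = -36
P[-3,-2] = (27 - 51) / (-2 - (-3)) = -24
P[-5,-3,-2] = (-24 - (-36)) / (-2 - (-5)) = 4
P(2) = 123 + (-36)·(7) + 4·(7)·(5) = 11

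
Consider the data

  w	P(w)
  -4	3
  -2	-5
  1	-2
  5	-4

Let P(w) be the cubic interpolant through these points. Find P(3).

Evaluate each Lagrange basis at w = 3:
L_0(3) = (5)·(2)·(-2)/[(-2)·(-5)·(-9)] = 2/9
L_1(3) = (7)·(2)·(-2)/[(2)·(-3)·(-7)] = -2/3
L_2(3) = (7)·(5)·(-2)/[(5)·(3)·(-4)] = 7/6
L_3(3) = (7)·(5)·(2)/[(9)·(7)·(4)] = 5/18
Sum: 3·(2/9) + (-5)·(-2/3) + (-2)·(7/6) + (-4)·(5/18) = 5/9

5/9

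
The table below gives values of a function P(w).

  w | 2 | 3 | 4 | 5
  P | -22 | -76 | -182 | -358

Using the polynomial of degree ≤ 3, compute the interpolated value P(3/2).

-71/8

L_0(3/2) = (-3/2)·(-5/2)·(-7/2)/[(-1)·(-2)·(-3)] = 35/16
L_1(3/2) = (-1/2)·(-5/2)·(-7/2)/[(1)·(-1)·(-2)] = -35/16
L_2(3/2) = (-1/2)·(-3/2)·(-7/2)/[(2)·(1)·(-1)] = 21/16
L_3(3/2) = (-1/2)·(-3/2)·(-5/2)/[(3)·(2)·(1)] = -5/16
Sum: (-22)·(35/16) + (-76)·(-35/16) + (-182)·(21/16) + (-358)·(-5/16) = -71/8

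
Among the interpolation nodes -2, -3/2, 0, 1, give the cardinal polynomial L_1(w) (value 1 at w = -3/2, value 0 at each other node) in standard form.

L_1(w) = (w + 2)w(w - 1) / [(1/2)·(-3/2)·(-5/2)]
       = (w^3 + w^2 - 2w) / (15/8)

L_1(w) = (8/15)w^3 + (8/15)w^2 - (16/15)w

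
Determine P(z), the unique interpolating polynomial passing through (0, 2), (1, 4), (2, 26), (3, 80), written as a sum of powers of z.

P(z) = 2z^3 + 4z^2 - 4z + 2

Build the Lagrange basis polynomials:
L_0(z) = (z - 1)(z - 2)(z - 3) / [-6] = -(1/6)z^3 + z^2 - (11/6)z + 1
L_1(z) = z(z - 2)(z - 3) / [2] = (1/2)z^3 - (5/2)z^2 + 3z
L_2(z) = z(z - 1)(z - 3) / [-2] = -(1/2)z^3 + 2z^2 - (3/2)z
L_3(z) = z(z - 1)(z - 2) / [6] = (1/6)z^3 - (1/2)z^2 + (1/3)z
P(z) = 2·L_0 + 4·L_1 + 26·L_2 + 80·L_3
  2·L_0(z) = -(1/3)z^3 + 2z^2 - (11/3)z + 2
  4·L_1(z) = 2z^3 - 10z^2 + 12z
  26·L_2(z) = -13z^3 + 52z^2 - 39z
  80·L_3(z) = (40/3)z^3 - 40z^2 + (80/3)z
Adding term by term: 2z^3 + 4z^2 - 4z + 2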